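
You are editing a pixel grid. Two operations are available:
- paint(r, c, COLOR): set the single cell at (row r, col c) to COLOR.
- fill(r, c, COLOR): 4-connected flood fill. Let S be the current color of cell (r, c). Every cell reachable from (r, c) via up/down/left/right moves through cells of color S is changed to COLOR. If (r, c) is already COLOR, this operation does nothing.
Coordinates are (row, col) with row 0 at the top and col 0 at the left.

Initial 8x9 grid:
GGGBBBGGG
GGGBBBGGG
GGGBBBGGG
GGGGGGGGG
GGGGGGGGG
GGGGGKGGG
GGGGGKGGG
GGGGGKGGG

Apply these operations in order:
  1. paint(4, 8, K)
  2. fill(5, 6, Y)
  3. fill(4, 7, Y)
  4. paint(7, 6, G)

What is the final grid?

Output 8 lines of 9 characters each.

Answer: YYYBBBYYY
YYYBBBYYY
YYYBBBYYY
YYYYYYYYY
YYYYYYYYK
YYYYYKYYY
YYYYYKYYY
YYYYYKGYY

Derivation:
After op 1 paint(4,8,K):
GGGBBBGGG
GGGBBBGGG
GGGBBBGGG
GGGGGGGGG
GGGGGGGGK
GGGGGKGGG
GGGGGKGGG
GGGGGKGGG
After op 2 fill(5,6,Y) [59 cells changed]:
YYYBBBYYY
YYYBBBYYY
YYYBBBYYY
YYYYYYYYY
YYYYYYYYK
YYYYYKYYY
YYYYYKYYY
YYYYYKYYY
After op 3 fill(4,7,Y) [0 cells changed]:
YYYBBBYYY
YYYBBBYYY
YYYBBBYYY
YYYYYYYYY
YYYYYYYYK
YYYYYKYYY
YYYYYKYYY
YYYYYKYYY
After op 4 paint(7,6,G):
YYYBBBYYY
YYYBBBYYY
YYYBBBYYY
YYYYYYYYY
YYYYYYYYK
YYYYYKYYY
YYYYYKYYY
YYYYYKGYY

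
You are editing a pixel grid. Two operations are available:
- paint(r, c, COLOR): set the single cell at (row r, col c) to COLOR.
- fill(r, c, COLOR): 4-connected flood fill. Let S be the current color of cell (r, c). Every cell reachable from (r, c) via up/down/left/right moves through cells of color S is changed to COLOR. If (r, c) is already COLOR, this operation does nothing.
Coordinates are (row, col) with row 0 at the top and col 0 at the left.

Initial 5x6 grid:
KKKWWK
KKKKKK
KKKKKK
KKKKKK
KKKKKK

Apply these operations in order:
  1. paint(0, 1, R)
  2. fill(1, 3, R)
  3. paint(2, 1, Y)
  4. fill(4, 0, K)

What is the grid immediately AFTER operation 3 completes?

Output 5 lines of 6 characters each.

Answer: RRRWWR
RRRRRR
RYRRRR
RRRRRR
RRRRRR

Derivation:
After op 1 paint(0,1,R):
KRKWWK
KKKKKK
KKKKKK
KKKKKK
KKKKKK
After op 2 fill(1,3,R) [27 cells changed]:
RRRWWR
RRRRRR
RRRRRR
RRRRRR
RRRRRR
After op 3 paint(2,1,Y):
RRRWWR
RRRRRR
RYRRRR
RRRRRR
RRRRRR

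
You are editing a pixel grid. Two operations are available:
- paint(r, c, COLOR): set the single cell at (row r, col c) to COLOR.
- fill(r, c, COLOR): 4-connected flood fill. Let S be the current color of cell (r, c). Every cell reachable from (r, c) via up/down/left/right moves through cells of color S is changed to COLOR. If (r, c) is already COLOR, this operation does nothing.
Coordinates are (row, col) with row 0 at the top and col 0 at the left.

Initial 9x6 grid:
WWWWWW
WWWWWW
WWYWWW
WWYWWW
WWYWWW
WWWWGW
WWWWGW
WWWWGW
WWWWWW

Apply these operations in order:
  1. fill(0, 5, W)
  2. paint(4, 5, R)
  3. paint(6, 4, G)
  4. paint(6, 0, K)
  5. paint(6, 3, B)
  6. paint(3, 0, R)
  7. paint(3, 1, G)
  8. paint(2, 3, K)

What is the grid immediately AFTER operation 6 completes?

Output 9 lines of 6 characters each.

Answer: WWWWWW
WWWWWW
WWYWWW
RWYWWW
WWYWWR
WWWWGW
KWWBGW
WWWWGW
WWWWWW

Derivation:
After op 1 fill(0,5,W) [0 cells changed]:
WWWWWW
WWWWWW
WWYWWW
WWYWWW
WWYWWW
WWWWGW
WWWWGW
WWWWGW
WWWWWW
After op 2 paint(4,5,R):
WWWWWW
WWWWWW
WWYWWW
WWYWWW
WWYWWR
WWWWGW
WWWWGW
WWWWGW
WWWWWW
After op 3 paint(6,4,G):
WWWWWW
WWWWWW
WWYWWW
WWYWWW
WWYWWR
WWWWGW
WWWWGW
WWWWGW
WWWWWW
After op 4 paint(6,0,K):
WWWWWW
WWWWWW
WWYWWW
WWYWWW
WWYWWR
WWWWGW
KWWWGW
WWWWGW
WWWWWW
After op 5 paint(6,3,B):
WWWWWW
WWWWWW
WWYWWW
WWYWWW
WWYWWR
WWWWGW
KWWBGW
WWWWGW
WWWWWW
After op 6 paint(3,0,R):
WWWWWW
WWWWWW
WWYWWW
RWYWWW
WWYWWR
WWWWGW
KWWBGW
WWWWGW
WWWWWW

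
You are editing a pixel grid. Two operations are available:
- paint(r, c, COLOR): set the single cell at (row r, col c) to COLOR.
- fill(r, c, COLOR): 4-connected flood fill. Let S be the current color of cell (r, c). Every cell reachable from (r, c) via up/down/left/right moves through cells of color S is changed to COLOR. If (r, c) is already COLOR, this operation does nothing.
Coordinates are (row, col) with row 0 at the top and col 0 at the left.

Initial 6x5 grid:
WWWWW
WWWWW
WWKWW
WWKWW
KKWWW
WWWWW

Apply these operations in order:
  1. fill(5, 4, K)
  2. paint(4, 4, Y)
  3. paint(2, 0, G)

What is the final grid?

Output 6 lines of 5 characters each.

After op 1 fill(5,4,K) [26 cells changed]:
KKKKK
KKKKK
KKKKK
KKKKK
KKKKK
KKKKK
After op 2 paint(4,4,Y):
KKKKK
KKKKK
KKKKK
KKKKK
KKKKY
KKKKK
After op 3 paint(2,0,G):
KKKKK
KKKKK
GKKKK
KKKKK
KKKKY
KKKKK

Answer: KKKKK
KKKKK
GKKKK
KKKKK
KKKKY
KKKKK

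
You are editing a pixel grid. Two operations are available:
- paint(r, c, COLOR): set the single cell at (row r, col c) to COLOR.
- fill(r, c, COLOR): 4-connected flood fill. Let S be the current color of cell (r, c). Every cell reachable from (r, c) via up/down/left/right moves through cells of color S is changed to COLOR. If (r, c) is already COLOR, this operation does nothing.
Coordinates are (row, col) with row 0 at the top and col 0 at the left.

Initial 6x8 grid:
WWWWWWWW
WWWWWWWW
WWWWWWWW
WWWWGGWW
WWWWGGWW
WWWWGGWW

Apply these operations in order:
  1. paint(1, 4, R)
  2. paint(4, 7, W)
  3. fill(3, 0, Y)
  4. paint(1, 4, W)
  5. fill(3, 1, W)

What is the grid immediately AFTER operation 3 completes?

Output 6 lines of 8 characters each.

Answer: YYYYYYYY
YYYYRYYY
YYYYYYYY
YYYYGGYY
YYYYGGYY
YYYYGGYY

Derivation:
After op 1 paint(1,4,R):
WWWWWWWW
WWWWRWWW
WWWWWWWW
WWWWGGWW
WWWWGGWW
WWWWGGWW
After op 2 paint(4,7,W):
WWWWWWWW
WWWWRWWW
WWWWWWWW
WWWWGGWW
WWWWGGWW
WWWWGGWW
After op 3 fill(3,0,Y) [41 cells changed]:
YYYYYYYY
YYYYRYYY
YYYYYYYY
YYYYGGYY
YYYYGGYY
YYYYGGYY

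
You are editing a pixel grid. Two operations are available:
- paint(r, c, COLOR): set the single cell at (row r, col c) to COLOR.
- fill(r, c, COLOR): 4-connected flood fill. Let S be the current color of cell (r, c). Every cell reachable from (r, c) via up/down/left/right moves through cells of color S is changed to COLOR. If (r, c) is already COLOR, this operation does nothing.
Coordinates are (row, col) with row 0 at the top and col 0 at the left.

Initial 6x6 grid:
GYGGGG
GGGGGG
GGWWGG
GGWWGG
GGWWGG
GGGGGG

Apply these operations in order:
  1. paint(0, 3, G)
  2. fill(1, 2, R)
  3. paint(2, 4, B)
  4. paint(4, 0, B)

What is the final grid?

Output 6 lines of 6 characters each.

After op 1 paint(0,3,G):
GYGGGG
GGGGGG
GGWWGG
GGWWGG
GGWWGG
GGGGGG
After op 2 fill(1,2,R) [29 cells changed]:
RYRRRR
RRRRRR
RRWWRR
RRWWRR
RRWWRR
RRRRRR
After op 3 paint(2,4,B):
RYRRRR
RRRRRR
RRWWBR
RRWWRR
RRWWRR
RRRRRR
After op 4 paint(4,0,B):
RYRRRR
RRRRRR
RRWWBR
RRWWRR
BRWWRR
RRRRRR

Answer: RYRRRR
RRRRRR
RRWWBR
RRWWRR
BRWWRR
RRRRRR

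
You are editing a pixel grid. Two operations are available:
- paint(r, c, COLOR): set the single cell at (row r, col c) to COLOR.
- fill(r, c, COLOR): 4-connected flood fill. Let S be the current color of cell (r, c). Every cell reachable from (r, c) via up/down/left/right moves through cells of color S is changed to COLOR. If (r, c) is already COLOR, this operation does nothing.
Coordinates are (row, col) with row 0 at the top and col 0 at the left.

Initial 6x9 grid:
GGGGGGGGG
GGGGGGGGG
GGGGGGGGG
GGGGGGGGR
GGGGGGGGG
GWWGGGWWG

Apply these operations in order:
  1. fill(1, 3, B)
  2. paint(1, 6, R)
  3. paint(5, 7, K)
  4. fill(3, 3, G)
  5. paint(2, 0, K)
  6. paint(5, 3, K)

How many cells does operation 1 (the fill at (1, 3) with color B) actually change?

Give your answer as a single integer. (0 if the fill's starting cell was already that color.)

After op 1 fill(1,3,B) [49 cells changed]:
BBBBBBBBB
BBBBBBBBB
BBBBBBBBB
BBBBBBBBR
BBBBBBBBB
BWWBBBWWB

Answer: 49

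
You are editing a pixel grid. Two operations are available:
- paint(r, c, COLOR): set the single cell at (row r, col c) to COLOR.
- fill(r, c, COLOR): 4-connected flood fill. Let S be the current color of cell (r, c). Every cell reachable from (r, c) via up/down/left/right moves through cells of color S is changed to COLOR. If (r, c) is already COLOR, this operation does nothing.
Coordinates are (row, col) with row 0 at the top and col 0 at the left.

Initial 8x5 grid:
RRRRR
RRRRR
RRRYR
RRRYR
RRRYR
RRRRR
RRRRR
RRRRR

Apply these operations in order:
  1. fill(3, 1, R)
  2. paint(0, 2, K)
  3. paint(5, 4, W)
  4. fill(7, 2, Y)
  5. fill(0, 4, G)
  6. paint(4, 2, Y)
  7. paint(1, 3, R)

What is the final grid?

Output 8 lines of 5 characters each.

After op 1 fill(3,1,R) [0 cells changed]:
RRRRR
RRRRR
RRRYR
RRRYR
RRRYR
RRRRR
RRRRR
RRRRR
After op 2 paint(0,2,K):
RRKRR
RRRRR
RRRYR
RRRYR
RRRYR
RRRRR
RRRRR
RRRRR
After op 3 paint(5,4,W):
RRKRR
RRRRR
RRRYR
RRRYR
RRRYR
RRRRW
RRRRR
RRRRR
After op 4 fill(7,2,Y) [35 cells changed]:
YYKYY
YYYYY
YYYYY
YYYYY
YYYYY
YYYYW
YYYYY
YYYYY
After op 5 fill(0,4,G) [38 cells changed]:
GGKGG
GGGGG
GGGGG
GGGGG
GGGGG
GGGGW
GGGGG
GGGGG
After op 6 paint(4,2,Y):
GGKGG
GGGGG
GGGGG
GGGGG
GGYGG
GGGGW
GGGGG
GGGGG
After op 7 paint(1,3,R):
GGKGG
GGGRG
GGGGG
GGGGG
GGYGG
GGGGW
GGGGG
GGGGG

Answer: GGKGG
GGGRG
GGGGG
GGGGG
GGYGG
GGGGW
GGGGG
GGGGG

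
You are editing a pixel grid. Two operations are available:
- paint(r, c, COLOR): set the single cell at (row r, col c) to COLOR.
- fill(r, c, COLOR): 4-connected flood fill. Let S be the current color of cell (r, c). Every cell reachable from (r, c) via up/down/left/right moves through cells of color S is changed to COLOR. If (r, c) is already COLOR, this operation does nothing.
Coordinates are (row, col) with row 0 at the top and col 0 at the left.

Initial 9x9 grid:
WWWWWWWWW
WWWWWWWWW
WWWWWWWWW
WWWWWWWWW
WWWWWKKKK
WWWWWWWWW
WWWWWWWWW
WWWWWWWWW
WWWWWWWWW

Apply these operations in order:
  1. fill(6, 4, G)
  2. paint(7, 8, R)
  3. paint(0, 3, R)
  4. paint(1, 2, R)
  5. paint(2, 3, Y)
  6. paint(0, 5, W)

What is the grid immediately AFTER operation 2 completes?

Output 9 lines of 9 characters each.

After op 1 fill(6,4,G) [77 cells changed]:
GGGGGGGGG
GGGGGGGGG
GGGGGGGGG
GGGGGGGGG
GGGGGKKKK
GGGGGGGGG
GGGGGGGGG
GGGGGGGGG
GGGGGGGGG
After op 2 paint(7,8,R):
GGGGGGGGG
GGGGGGGGG
GGGGGGGGG
GGGGGGGGG
GGGGGKKKK
GGGGGGGGG
GGGGGGGGG
GGGGGGGGR
GGGGGGGGG

Answer: GGGGGGGGG
GGGGGGGGG
GGGGGGGGG
GGGGGGGGG
GGGGGKKKK
GGGGGGGGG
GGGGGGGGG
GGGGGGGGR
GGGGGGGGG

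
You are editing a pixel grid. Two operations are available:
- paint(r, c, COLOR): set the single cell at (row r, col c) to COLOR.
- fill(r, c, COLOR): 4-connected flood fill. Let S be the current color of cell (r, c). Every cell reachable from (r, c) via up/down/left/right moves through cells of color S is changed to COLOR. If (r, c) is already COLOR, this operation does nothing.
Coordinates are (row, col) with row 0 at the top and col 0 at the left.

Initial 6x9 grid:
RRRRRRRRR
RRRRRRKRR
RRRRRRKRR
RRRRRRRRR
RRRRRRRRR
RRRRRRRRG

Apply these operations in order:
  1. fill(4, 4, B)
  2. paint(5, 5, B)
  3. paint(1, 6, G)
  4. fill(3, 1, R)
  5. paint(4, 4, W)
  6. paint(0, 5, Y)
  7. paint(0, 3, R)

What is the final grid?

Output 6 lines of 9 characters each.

After op 1 fill(4,4,B) [51 cells changed]:
BBBBBBBBB
BBBBBBKBB
BBBBBBKBB
BBBBBBBBB
BBBBBBBBB
BBBBBBBBG
After op 2 paint(5,5,B):
BBBBBBBBB
BBBBBBKBB
BBBBBBKBB
BBBBBBBBB
BBBBBBBBB
BBBBBBBBG
After op 3 paint(1,6,G):
BBBBBBBBB
BBBBBBGBB
BBBBBBKBB
BBBBBBBBB
BBBBBBBBB
BBBBBBBBG
After op 4 fill(3,1,R) [51 cells changed]:
RRRRRRRRR
RRRRRRGRR
RRRRRRKRR
RRRRRRRRR
RRRRRRRRR
RRRRRRRRG
After op 5 paint(4,4,W):
RRRRRRRRR
RRRRRRGRR
RRRRRRKRR
RRRRRRRRR
RRRRWRRRR
RRRRRRRRG
After op 6 paint(0,5,Y):
RRRRRYRRR
RRRRRRGRR
RRRRRRKRR
RRRRRRRRR
RRRRWRRRR
RRRRRRRRG
After op 7 paint(0,3,R):
RRRRRYRRR
RRRRRRGRR
RRRRRRKRR
RRRRRRRRR
RRRRWRRRR
RRRRRRRRG

Answer: RRRRRYRRR
RRRRRRGRR
RRRRRRKRR
RRRRRRRRR
RRRRWRRRR
RRRRRRRRG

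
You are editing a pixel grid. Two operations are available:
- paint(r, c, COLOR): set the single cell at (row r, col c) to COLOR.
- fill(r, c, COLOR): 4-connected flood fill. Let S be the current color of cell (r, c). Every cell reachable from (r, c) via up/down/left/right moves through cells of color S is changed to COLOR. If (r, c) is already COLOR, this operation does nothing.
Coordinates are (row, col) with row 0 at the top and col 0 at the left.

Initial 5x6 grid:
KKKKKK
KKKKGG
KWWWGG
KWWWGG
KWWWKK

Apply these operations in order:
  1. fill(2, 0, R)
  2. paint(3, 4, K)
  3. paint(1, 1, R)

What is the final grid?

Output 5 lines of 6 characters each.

After op 1 fill(2,0,R) [13 cells changed]:
RRRRRR
RRRRGG
RWWWGG
RWWWGG
RWWWKK
After op 2 paint(3,4,K):
RRRRRR
RRRRGG
RWWWGG
RWWWKG
RWWWKK
After op 3 paint(1,1,R):
RRRRRR
RRRRGG
RWWWGG
RWWWKG
RWWWKK

Answer: RRRRRR
RRRRGG
RWWWGG
RWWWKG
RWWWKK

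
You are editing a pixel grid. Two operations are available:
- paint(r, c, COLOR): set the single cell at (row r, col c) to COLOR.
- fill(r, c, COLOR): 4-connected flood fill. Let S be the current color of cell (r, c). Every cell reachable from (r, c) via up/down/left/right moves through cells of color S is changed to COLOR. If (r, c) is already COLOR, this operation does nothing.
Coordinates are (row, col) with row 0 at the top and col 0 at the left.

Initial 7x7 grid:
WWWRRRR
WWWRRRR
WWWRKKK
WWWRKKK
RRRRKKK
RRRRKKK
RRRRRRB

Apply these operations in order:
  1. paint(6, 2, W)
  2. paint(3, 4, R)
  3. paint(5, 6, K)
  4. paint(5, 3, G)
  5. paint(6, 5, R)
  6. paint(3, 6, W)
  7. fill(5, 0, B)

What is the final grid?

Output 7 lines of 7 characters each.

After op 1 paint(6,2,W):
WWWRRRR
WWWRRRR
WWWRKKK
WWWRKKK
RRRRKKK
RRRRKKK
RRWRRRB
After op 2 paint(3,4,R):
WWWRRRR
WWWRRRR
WWWRKKK
WWWRRKK
RRRRKKK
RRRRKKK
RRWRRRB
After op 3 paint(5,6,K):
WWWRRRR
WWWRRRR
WWWRKKK
WWWRRKK
RRRRKKK
RRRRKKK
RRWRRRB
After op 4 paint(5,3,G):
WWWRRRR
WWWRRRR
WWWRKKK
WWWRRKK
RRRRKKK
RRRGKKK
RRWRRRB
After op 5 paint(6,5,R):
WWWRRRR
WWWRRRR
WWWRKKK
WWWRRKK
RRRRKKK
RRRGKKK
RRWRRRB
After op 6 paint(3,6,W):
WWWRRRR
WWWRRRR
WWWRKKK
WWWRRKW
RRRRKKK
RRRGKKK
RRWRRRB
After op 7 fill(5,0,B) [20 cells changed]:
WWWBBBB
WWWBBBB
WWWBKKK
WWWBBKW
BBBBKKK
BBBGKKK
BBWRRRB

Answer: WWWBBBB
WWWBBBB
WWWBKKK
WWWBBKW
BBBBKKK
BBBGKKK
BBWRRRB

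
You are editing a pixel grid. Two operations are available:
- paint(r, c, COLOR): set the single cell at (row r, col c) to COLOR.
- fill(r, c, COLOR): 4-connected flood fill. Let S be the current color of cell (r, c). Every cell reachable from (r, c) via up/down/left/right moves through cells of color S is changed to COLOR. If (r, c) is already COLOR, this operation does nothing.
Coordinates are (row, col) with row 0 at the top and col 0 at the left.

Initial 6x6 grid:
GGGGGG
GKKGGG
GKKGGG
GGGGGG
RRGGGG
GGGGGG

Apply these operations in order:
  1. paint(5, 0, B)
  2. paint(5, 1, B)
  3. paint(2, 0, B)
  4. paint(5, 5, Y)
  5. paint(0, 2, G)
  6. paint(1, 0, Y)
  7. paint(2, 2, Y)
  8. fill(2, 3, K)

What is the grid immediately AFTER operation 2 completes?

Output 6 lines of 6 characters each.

Answer: GGGGGG
GKKGGG
GKKGGG
GGGGGG
RRGGGG
BBGGGG

Derivation:
After op 1 paint(5,0,B):
GGGGGG
GKKGGG
GKKGGG
GGGGGG
RRGGGG
BGGGGG
After op 2 paint(5,1,B):
GGGGGG
GKKGGG
GKKGGG
GGGGGG
RRGGGG
BBGGGG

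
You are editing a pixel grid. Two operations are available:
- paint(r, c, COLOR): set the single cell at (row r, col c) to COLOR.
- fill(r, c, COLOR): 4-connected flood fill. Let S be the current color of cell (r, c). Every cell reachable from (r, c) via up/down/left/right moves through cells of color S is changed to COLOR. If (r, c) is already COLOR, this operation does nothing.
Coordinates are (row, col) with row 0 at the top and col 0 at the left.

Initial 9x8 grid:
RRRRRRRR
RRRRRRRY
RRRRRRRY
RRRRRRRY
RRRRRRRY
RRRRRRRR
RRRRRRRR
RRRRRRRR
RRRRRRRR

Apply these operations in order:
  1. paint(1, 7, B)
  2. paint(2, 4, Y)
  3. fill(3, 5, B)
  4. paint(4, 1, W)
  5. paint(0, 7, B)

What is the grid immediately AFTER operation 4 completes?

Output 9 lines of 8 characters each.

Answer: BBBBBBBB
BBBBBBBB
BBBBYBBY
BBBBBBBY
BWBBBBBY
BBBBBBBB
BBBBBBBB
BBBBBBBB
BBBBBBBB

Derivation:
After op 1 paint(1,7,B):
RRRRRRRR
RRRRRRRB
RRRRRRRY
RRRRRRRY
RRRRRRRY
RRRRRRRR
RRRRRRRR
RRRRRRRR
RRRRRRRR
After op 2 paint(2,4,Y):
RRRRRRRR
RRRRRRRB
RRRRYRRY
RRRRRRRY
RRRRRRRY
RRRRRRRR
RRRRRRRR
RRRRRRRR
RRRRRRRR
After op 3 fill(3,5,B) [67 cells changed]:
BBBBBBBB
BBBBBBBB
BBBBYBBY
BBBBBBBY
BBBBBBBY
BBBBBBBB
BBBBBBBB
BBBBBBBB
BBBBBBBB
After op 4 paint(4,1,W):
BBBBBBBB
BBBBBBBB
BBBBYBBY
BBBBBBBY
BWBBBBBY
BBBBBBBB
BBBBBBBB
BBBBBBBB
BBBBBBBB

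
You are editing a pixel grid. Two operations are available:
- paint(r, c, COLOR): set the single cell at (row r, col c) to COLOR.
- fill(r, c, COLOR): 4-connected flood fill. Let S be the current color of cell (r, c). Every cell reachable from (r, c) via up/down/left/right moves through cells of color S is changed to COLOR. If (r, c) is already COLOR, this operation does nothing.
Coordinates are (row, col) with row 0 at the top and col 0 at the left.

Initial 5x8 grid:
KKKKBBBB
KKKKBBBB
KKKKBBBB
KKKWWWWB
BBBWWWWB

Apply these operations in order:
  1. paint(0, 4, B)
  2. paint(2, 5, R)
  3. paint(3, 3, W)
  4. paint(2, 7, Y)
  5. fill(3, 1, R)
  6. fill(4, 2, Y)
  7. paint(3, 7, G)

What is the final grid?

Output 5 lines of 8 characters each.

After op 1 paint(0,4,B):
KKKKBBBB
KKKKBBBB
KKKKBBBB
KKKWWWWB
BBBWWWWB
After op 2 paint(2,5,R):
KKKKBBBB
KKKKBBBB
KKKKBRBB
KKKWWWWB
BBBWWWWB
After op 3 paint(3,3,W):
KKKKBBBB
KKKKBBBB
KKKKBRBB
KKKWWWWB
BBBWWWWB
After op 4 paint(2,7,Y):
KKKKBBBB
KKKKBBBB
KKKKBRBY
KKKWWWWB
BBBWWWWB
After op 5 fill(3,1,R) [15 cells changed]:
RRRRBBBB
RRRRBBBB
RRRRBRBY
RRRWWWWB
BBBWWWWB
After op 6 fill(4,2,Y) [3 cells changed]:
RRRRBBBB
RRRRBBBB
RRRRBRBY
RRRWWWWB
YYYWWWWB
After op 7 paint(3,7,G):
RRRRBBBB
RRRRBBBB
RRRRBRBY
RRRWWWWG
YYYWWWWB

Answer: RRRRBBBB
RRRRBBBB
RRRRBRBY
RRRWWWWG
YYYWWWWB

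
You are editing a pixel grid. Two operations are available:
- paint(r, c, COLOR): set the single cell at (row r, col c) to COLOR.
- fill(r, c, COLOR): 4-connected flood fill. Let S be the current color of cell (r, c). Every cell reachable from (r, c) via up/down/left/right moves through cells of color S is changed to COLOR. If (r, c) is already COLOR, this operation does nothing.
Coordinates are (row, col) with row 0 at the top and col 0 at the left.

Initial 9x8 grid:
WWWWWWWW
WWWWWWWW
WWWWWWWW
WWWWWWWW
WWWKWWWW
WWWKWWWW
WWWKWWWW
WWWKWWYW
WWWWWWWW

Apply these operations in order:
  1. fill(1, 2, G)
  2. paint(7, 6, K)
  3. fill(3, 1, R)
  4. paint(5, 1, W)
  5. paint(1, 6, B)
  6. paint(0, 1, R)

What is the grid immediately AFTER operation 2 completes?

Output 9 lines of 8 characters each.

After op 1 fill(1,2,G) [67 cells changed]:
GGGGGGGG
GGGGGGGG
GGGGGGGG
GGGGGGGG
GGGKGGGG
GGGKGGGG
GGGKGGGG
GGGKGGYG
GGGGGGGG
After op 2 paint(7,6,K):
GGGGGGGG
GGGGGGGG
GGGGGGGG
GGGGGGGG
GGGKGGGG
GGGKGGGG
GGGKGGGG
GGGKGGKG
GGGGGGGG

Answer: GGGGGGGG
GGGGGGGG
GGGGGGGG
GGGGGGGG
GGGKGGGG
GGGKGGGG
GGGKGGGG
GGGKGGKG
GGGGGGGG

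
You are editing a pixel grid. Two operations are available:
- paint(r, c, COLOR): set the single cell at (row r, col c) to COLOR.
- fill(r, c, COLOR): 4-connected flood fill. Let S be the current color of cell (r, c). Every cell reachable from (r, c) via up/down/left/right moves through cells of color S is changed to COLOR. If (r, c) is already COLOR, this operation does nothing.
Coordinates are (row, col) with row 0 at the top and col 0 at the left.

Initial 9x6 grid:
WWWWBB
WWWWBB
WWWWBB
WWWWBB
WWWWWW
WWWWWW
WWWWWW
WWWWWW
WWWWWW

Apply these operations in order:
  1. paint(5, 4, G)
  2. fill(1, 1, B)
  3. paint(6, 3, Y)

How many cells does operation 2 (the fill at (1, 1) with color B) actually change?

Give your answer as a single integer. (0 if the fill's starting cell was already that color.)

After op 1 paint(5,4,G):
WWWWBB
WWWWBB
WWWWBB
WWWWBB
WWWWWW
WWWWGW
WWWWWW
WWWWWW
WWWWWW
After op 2 fill(1,1,B) [45 cells changed]:
BBBBBB
BBBBBB
BBBBBB
BBBBBB
BBBBBB
BBBBGB
BBBBBB
BBBBBB
BBBBBB

Answer: 45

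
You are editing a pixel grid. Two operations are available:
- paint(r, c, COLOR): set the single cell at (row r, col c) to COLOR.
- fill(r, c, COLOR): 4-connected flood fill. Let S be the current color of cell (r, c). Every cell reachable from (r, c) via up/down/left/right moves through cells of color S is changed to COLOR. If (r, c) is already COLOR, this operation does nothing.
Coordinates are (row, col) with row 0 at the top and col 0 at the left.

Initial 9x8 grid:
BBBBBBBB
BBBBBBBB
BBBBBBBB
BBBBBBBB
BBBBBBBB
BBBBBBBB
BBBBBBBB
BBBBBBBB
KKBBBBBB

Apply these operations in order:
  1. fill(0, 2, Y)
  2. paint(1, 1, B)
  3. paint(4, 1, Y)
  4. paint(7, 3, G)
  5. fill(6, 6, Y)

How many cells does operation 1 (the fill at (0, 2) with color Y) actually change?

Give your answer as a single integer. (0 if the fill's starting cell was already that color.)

Answer: 70

Derivation:
After op 1 fill(0,2,Y) [70 cells changed]:
YYYYYYYY
YYYYYYYY
YYYYYYYY
YYYYYYYY
YYYYYYYY
YYYYYYYY
YYYYYYYY
YYYYYYYY
KKYYYYYY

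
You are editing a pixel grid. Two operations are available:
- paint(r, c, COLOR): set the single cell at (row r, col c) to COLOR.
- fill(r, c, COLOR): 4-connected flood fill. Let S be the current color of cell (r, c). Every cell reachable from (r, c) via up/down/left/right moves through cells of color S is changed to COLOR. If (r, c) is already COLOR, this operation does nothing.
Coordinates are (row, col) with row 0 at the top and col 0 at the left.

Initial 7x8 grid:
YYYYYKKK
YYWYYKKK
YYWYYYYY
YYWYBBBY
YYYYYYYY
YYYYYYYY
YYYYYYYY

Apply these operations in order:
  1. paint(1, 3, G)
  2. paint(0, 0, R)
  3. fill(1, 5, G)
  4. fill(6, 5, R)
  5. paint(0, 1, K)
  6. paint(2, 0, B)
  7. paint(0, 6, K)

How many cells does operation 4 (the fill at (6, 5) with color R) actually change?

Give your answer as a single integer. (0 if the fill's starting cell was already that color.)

After op 1 paint(1,3,G):
YYYYYKKK
YYWGYKKK
YYWYYYYY
YYWYBBBY
YYYYYYYY
YYYYYYYY
YYYYYYYY
After op 2 paint(0,0,R):
RYYYYKKK
YYWGYKKK
YYWYYYYY
YYWYBBBY
YYYYYYYY
YYYYYYYY
YYYYYYYY
After op 3 fill(1,5,G) [6 cells changed]:
RYYYYGGG
YYWGYGGG
YYWYYYYY
YYWYBBBY
YYYYYYYY
YYYYYYYY
YYYYYYYY
After op 4 fill(6,5,R) [42 cells changed]:
RRRRRGGG
RRWGRGGG
RRWRRRRR
RRWRBBBR
RRRRRRRR
RRRRRRRR
RRRRRRRR

Answer: 42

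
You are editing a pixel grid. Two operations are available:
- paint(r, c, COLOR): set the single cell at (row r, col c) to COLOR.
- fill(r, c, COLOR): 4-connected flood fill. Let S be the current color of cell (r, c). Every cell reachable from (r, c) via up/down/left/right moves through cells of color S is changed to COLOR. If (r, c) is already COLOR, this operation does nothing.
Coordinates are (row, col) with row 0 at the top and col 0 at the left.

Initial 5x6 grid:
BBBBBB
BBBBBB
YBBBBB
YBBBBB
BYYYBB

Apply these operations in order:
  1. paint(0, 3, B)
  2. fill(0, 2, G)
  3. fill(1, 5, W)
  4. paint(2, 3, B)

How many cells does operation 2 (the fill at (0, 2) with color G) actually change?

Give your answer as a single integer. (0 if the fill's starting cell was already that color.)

Answer: 24

Derivation:
After op 1 paint(0,3,B):
BBBBBB
BBBBBB
YBBBBB
YBBBBB
BYYYBB
After op 2 fill(0,2,G) [24 cells changed]:
GGGGGG
GGGGGG
YGGGGG
YGGGGG
BYYYGG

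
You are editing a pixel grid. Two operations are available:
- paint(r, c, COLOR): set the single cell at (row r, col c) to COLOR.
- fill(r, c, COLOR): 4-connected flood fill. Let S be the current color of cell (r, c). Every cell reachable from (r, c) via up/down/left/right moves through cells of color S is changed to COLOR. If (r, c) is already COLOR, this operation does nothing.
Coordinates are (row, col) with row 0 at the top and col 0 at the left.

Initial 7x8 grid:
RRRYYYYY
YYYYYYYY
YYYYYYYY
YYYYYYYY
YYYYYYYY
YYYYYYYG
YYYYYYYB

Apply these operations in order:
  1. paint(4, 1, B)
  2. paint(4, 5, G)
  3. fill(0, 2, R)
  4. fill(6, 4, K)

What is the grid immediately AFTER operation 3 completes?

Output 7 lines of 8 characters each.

After op 1 paint(4,1,B):
RRRYYYYY
YYYYYYYY
YYYYYYYY
YYYYYYYY
YBYYYYYY
YYYYYYYG
YYYYYYYB
After op 2 paint(4,5,G):
RRRYYYYY
YYYYYYYY
YYYYYYYY
YYYYYYYY
YBYYYGYY
YYYYYYYG
YYYYYYYB
After op 3 fill(0,2,R) [0 cells changed]:
RRRYYYYY
YYYYYYYY
YYYYYYYY
YYYYYYYY
YBYYYGYY
YYYYYYYG
YYYYYYYB

Answer: RRRYYYYY
YYYYYYYY
YYYYYYYY
YYYYYYYY
YBYYYGYY
YYYYYYYG
YYYYYYYB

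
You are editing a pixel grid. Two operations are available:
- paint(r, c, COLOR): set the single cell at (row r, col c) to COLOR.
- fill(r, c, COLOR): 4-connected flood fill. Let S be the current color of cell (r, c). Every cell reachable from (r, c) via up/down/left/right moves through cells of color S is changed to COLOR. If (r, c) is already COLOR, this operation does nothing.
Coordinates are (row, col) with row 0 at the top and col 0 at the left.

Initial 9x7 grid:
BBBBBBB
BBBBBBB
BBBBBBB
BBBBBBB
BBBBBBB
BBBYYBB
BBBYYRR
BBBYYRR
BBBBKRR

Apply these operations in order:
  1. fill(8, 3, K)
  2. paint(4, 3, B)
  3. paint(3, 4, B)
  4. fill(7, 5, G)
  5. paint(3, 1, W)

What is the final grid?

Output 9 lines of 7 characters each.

After op 1 fill(8,3,K) [50 cells changed]:
KKKKKKK
KKKKKKK
KKKKKKK
KKKKKKK
KKKKKKK
KKKYYKK
KKKYYRR
KKKYYRR
KKKKKRR
After op 2 paint(4,3,B):
KKKKKKK
KKKKKKK
KKKKKKK
KKKKKKK
KKKBKKK
KKKYYKK
KKKYYRR
KKKYYRR
KKKKKRR
After op 3 paint(3,4,B):
KKKKKKK
KKKKKKK
KKKKKKK
KKKKBKK
KKKBKKK
KKKYYKK
KKKYYRR
KKKYYRR
KKKKKRR
After op 4 fill(7,5,G) [6 cells changed]:
KKKKKKK
KKKKKKK
KKKKKKK
KKKKBKK
KKKBKKK
KKKYYKK
KKKYYGG
KKKYYGG
KKKKKGG
After op 5 paint(3,1,W):
KKKKKKK
KKKKKKK
KKKKKKK
KWKKBKK
KKKBKKK
KKKYYKK
KKKYYGG
KKKYYGG
KKKKKGG

Answer: KKKKKKK
KKKKKKK
KKKKKKK
KWKKBKK
KKKBKKK
KKKYYKK
KKKYYGG
KKKYYGG
KKKKKGG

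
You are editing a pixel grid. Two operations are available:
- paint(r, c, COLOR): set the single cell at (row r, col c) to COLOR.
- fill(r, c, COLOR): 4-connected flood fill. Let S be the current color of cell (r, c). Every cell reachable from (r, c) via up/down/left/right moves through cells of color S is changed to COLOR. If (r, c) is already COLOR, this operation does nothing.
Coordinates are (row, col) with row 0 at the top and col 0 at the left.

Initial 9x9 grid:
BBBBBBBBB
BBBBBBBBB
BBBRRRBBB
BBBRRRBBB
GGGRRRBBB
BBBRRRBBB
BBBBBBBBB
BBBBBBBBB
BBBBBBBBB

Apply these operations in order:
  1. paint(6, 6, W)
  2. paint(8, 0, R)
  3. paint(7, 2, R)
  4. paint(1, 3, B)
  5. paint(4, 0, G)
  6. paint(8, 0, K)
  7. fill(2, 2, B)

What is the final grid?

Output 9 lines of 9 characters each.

After op 1 paint(6,6,W):
BBBBBBBBB
BBBBBBBBB
BBBRRRBBB
BBBRRRBBB
GGGRRRBBB
BBBRRRBBB
BBBBBBWBB
BBBBBBBBB
BBBBBBBBB
After op 2 paint(8,0,R):
BBBBBBBBB
BBBBBBBBB
BBBRRRBBB
BBBRRRBBB
GGGRRRBBB
BBBRRRBBB
BBBBBBWBB
BBBBBBBBB
RBBBBBBBB
After op 3 paint(7,2,R):
BBBBBBBBB
BBBBBBBBB
BBBRRRBBB
BBBRRRBBB
GGGRRRBBB
BBBRRRBBB
BBBBBBWBB
BBRBBBBBB
RBBBBBBBB
After op 4 paint(1,3,B):
BBBBBBBBB
BBBBBBBBB
BBBRRRBBB
BBBRRRBBB
GGGRRRBBB
BBBRRRBBB
BBBBBBWBB
BBRBBBBBB
RBBBBBBBB
After op 5 paint(4,0,G):
BBBBBBBBB
BBBBBBBBB
BBBRRRBBB
BBBRRRBBB
GGGRRRBBB
BBBRRRBBB
BBBBBBWBB
BBRBBBBBB
RBBBBBBBB
After op 6 paint(8,0,K):
BBBBBBBBB
BBBBBBBBB
BBBRRRBBB
BBBRRRBBB
GGGRRRBBB
BBBRRRBBB
BBBBBBWBB
BBRBBBBBB
KBBBBBBBB
After op 7 fill(2,2,B) [0 cells changed]:
BBBBBBBBB
BBBBBBBBB
BBBRRRBBB
BBBRRRBBB
GGGRRRBBB
BBBRRRBBB
BBBBBBWBB
BBRBBBBBB
KBBBBBBBB

Answer: BBBBBBBBB
BBBBBBBBB
BBBRRRBBB
BBBRRRBBB
GGGRRRBBB
BBBRRRBBB
BBBBBBWBB
BBRBBBBBB
KBBBBBBBB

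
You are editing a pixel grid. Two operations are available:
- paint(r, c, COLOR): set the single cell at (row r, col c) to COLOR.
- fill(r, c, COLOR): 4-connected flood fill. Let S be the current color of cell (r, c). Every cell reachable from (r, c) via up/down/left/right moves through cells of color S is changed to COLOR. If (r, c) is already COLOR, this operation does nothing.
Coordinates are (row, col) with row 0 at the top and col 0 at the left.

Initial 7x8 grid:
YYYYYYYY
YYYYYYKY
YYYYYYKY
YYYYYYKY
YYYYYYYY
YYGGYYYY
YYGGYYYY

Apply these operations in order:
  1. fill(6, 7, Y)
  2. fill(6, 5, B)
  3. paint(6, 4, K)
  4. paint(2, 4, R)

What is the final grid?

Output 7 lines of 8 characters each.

After op 1 fill(6,7,Y) [0 cells changed]:
YYYYYYYY
YYYYYYKY
YYYYYYKY
YYYYYYKY
YYYYYYYY
YYGGYYYY
YYGGYYYY
After op 2 fill(6,5,B) [49 cells changed]:
BBBBBBBB
BBBBBBKB
BBBBBBKB
BBBBBBKB
BBBBBBBB
BBGGBBBB
BBGGBBBB
After op 3 paint(6,4,K):
BBBBBBBB
BBBBBBKB
BBBBBBKB
BBBBBBKB
BBBBBBBB
BBGGBBBB
BBGGKBBB
After op 4 paint(2,4,R):
BBBBBBBB
BBBBBBKB
BBBBRBKB
BBBBBBKB
BBBBBBBB
BBGGBBBB
BBGGKBBB

Answer: BBBBBBBB
BBBBBBKB
BBBBRBKB
BBBBBBKB
BBBBBBBB
BBGGBBBB
BBGGKBBB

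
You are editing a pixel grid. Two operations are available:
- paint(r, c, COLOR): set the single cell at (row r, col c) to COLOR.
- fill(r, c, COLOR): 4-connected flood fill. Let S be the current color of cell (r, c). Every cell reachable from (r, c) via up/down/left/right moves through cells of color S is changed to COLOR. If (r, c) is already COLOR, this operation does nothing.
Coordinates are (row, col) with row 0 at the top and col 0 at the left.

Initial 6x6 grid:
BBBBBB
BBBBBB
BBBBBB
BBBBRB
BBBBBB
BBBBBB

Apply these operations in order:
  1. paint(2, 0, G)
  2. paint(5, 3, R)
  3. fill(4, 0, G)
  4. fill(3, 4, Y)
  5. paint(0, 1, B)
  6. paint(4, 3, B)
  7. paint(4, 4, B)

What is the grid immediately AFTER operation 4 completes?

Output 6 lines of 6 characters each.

Answer: GGGGGG
GGGGGG
GGGGGG
GGGGYG
GGGGGG
GGGRGG

Derivation:
After op 1 paint(2,0,G):
BBBBBB
BBBBBB
GBBBBB
BBBBRB
BBBBBB
BBBBBB
After op 2 paint(5,3,R):
BBBBBB
BBBBBB
GBBBBB
BBBBRB
BBBBBB
BBBRBB
After op 3 fill(4,0,G) [33 cells changed]:
GGGGGG
GGGGGG
GGGGGG
GGGGRG
GGGGGG
GGGRGG
After op 4 fill(3,4,Y) [1 cells changed]:
GGGGGG
GGGGGG
GGGGGG
GGGGYG
GGGGGG
GGGRGG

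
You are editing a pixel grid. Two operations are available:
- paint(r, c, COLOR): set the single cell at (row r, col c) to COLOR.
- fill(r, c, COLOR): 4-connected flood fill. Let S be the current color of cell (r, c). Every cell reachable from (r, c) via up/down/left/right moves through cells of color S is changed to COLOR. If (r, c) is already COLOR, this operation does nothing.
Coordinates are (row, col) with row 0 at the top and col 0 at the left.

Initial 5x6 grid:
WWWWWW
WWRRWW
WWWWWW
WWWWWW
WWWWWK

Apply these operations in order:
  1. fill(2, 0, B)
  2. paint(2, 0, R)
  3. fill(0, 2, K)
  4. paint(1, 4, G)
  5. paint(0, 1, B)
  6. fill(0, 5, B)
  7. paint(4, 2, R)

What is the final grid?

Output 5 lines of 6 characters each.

After op 1 fill(2,0,B) [27 cells changed]:
BBBBBB
BBRRBB
BBBBBB
BBBBBB
BBBBBK
After op 2 paint(2,0,R):
BBBBBB
BBRRBB
RBBBBB
BBBBBB
BBBBBK
After op 3 fill(0,2,K) [26 cells changed]:
KKKKKK
KKRRKK
RKKKKK
KKKKKK
KKKKKK
After op 4 paint(1,4,G):
KKKKKK
KKRRGK
RKKKKK
KKKKKK
KKKKKK
After op 5 paint(0,1,B):
KBKKKK
KKRRGK
RKKKKK
KKKKKK
KKKKKK
After op 6 fill(0,5,B) [25 cells changed]:
BBBBBB
BBRRGB
RBBBBB
BBBBBB
BBBBBB
After op 7 paint(4,2,R):
BBBBBB
BBRRGB
RBBBBB
BBBBBB
BBRBBB

Answer: BBBBBB
BBRRGB
RBBBBB
BBBBBB
BBRBBB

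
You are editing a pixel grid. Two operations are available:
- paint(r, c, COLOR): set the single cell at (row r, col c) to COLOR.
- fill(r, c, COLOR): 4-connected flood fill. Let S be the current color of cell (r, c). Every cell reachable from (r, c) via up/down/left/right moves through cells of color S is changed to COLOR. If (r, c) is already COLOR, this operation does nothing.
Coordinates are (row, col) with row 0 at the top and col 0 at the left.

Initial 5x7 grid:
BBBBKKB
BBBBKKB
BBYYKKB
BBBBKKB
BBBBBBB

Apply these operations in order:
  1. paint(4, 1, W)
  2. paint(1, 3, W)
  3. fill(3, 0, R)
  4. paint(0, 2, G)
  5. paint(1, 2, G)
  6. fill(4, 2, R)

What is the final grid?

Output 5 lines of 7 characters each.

Answer: RRGRKKR
RRGWKKR
RRYYKKR
RRRRKKR
RWRRRRR

Derivation:
After op 1 paint(4,1,W):
BBBBKKB
BBBBKKB
BBYYKKB
BBBBKKB
BWBBBBB
After op 2 paint(1,3,W):
BBBBKKB
BBBWKKB
BBYYKKB
BBBBKKB
BWBBBBB
After op 3 fill(3,0,R) [23 cells changed]:
RRRRKKR
RRRWKKR
RRYYKKR
RRRRKKR
RWRRRRR
After op 4 paint(0,2,G):
RRGRKKR
RRRWKKR
RRYYKKR
RRRRKKR
RWRRRRR
After op 5 paint(1,2,G):
RRGRKKR
RRGWKKR
RRYYKKR
RRRRKKR
RWRRRRR
After op 6 fill(4,2,R) [0 cells changed]:
RRGRKKR
RRGWKKR
RRYYKKR
RRRRKKR
RWRRRRR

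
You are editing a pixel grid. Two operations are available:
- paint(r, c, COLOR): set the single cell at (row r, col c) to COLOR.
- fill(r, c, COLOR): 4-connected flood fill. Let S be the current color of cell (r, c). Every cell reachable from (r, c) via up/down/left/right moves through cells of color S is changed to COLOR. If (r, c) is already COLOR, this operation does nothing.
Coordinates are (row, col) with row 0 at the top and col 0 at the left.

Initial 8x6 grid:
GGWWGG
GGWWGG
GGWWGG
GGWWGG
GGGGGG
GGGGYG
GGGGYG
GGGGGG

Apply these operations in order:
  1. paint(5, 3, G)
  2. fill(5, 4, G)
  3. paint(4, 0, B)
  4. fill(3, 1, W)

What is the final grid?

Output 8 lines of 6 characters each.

After op 1 paint(5,3,G):
GGWWGG
GGWWGG
GGWWGG
GGWWGG
GGGGGG
GGGGYG
GGGGYG
GGGGGG
After op 2 fill(5,4,G) [2 cells changed]:
GGWWGG
GGWWGG
GGWWGG
GGWWGG
GGGGGG
GGGGGG
GGGGGG
GGGGGG
After op 3 paint(4,0,B):
GGWWGG
GGWWGG
GGWWGG
GGWWGG
BGGGGG
GGGGGG
GGGGGG
GGGGGG
After op 4 fill(3,1,W) [39 cells changed]:
WWWWWW
WWWWWW
WWWWWW
WWWWWW
BWWWWW
WWWWWW
WWWWWW
WWWWWW

Answer: WWWWWW
WWWWWW
WWWWWW
WWWWWW
BWWWWW
WWWWWW
WWWWWW
WWWWWW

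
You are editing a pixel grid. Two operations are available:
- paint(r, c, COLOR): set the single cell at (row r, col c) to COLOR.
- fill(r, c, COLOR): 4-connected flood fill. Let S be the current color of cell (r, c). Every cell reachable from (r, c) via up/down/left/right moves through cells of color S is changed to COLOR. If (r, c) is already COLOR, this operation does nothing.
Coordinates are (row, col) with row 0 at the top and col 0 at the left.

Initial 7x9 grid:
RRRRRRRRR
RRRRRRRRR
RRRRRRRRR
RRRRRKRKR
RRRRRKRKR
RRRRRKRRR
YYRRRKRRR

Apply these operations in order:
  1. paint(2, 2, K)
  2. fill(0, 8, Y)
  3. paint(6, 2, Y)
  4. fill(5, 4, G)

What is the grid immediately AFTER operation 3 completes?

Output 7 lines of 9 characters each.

Answer: YYYYYYYYY
YYYYYYYYY
YYKYYYYYY
YYYYYKYKY
YYYYYKYKY
YYYYYKYYY
YYYYYKYYY

Derivation:
After op 1 paint(2,2,K):
RRRRRRRRR
RRRRRRRRR
RRKRRRRRR
RRRRRKRKR
RRRRRKRKR
RRRRRKRRR
YYRRRKRRR
After op 2 fill(0,8,Y) [54 cells changed]:
YYYYYYYYY
YYYYYYYYY
YYKYYYYYY
YYYYYKYKY
YYYYYKYKY
YYYYYKYYY
YYYYYKYYY
After op 3 paint(6,2,Y):
YYYYYYYYY
YYYYYYYYY
YYKYYYYYY
YYYYYKYKY
YYYYYKYKY
YYYYYKYYY
YYYYYKYYY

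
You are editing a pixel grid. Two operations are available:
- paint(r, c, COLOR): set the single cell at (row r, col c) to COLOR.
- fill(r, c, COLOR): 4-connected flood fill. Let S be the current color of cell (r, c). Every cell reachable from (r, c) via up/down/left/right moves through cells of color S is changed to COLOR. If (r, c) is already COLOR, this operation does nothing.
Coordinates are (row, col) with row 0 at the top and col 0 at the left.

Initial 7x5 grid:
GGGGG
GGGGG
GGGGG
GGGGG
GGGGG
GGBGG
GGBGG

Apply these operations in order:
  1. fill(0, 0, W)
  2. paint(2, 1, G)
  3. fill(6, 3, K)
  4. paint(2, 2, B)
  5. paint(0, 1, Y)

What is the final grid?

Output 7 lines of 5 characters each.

Answer: KYKKK
KKKKK
KGBKK
KKKKK
KKKKK
KKBKK
KKBKK

Derivation:
After op 1 fill(0,0,W) [33 cells changed]:
WWWWW
WWWWW
WWWWW
WWWWW
WWWWW
WWBWW
WWBWW
After op 2 paint(2,1,G):
WWWWW
WWWWW
WGWWW
WWWWW
WWWWW
WWBWW
WWBWW
After op 3 fill(6,3,K) [32 cells changed]:
KKKKK
KKKKK
KGKKK
KKKKK
KKKKK
KKBKK
KKBKK
After op 4 paint(2,2,B):
KKKKK
KKKKK
KGBKK
KKKKK
KKKKK
KKBKK
KKBKK
After op 5 paint(0,1,Y):
KYKKK
KKKKK
KGBKK
KKKKK
KKKKK
KKBKK
KKBKK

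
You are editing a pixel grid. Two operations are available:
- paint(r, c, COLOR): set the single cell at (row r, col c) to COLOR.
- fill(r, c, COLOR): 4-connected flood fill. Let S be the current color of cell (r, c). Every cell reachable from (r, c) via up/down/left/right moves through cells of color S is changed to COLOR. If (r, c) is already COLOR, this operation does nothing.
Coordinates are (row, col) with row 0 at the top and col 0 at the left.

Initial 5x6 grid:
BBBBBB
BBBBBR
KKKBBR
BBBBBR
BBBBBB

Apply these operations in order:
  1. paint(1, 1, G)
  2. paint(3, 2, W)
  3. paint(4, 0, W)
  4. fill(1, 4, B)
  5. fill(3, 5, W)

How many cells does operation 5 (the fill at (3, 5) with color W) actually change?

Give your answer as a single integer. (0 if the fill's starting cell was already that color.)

Answer: 3

Derivation:
After op 1 paint(1,1,G):
BBBBBB
BGBBBR
KKKBBR
BBBBBR
BBBBBB
After op 2 paint(3,2,W):
BBBBBB
BGBBBR
KKKBBR
BBWBBR
BBBBBB
After op 3 paint(4,0,W):
BBBBBB
BGBBBR
KKKBBR
BBWBBR
WBBBBB
After op 4 fill(1,4,B) [0 cells changed]:
BBBBBB
BGBBBR
KKKBBR
BBWBBR
WBBBBB
After op 5 fill(3,5,W) [3 cells changed]:
BBBBBB
BGBBBW
KKKBBW
BBWBBW
WBBBBB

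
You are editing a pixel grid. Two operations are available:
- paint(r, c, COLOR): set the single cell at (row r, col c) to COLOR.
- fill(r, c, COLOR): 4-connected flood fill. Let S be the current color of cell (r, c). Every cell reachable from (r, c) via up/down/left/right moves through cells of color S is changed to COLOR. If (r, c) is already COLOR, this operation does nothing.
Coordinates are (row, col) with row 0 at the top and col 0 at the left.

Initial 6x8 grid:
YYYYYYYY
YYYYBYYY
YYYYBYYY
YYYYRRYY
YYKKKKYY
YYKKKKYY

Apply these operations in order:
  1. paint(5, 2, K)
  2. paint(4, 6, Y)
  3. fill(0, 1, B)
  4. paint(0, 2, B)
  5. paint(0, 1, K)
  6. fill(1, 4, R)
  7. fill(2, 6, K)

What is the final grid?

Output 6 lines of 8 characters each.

After op 1 paint(5,2,K):
YYYYYYYY
YYYYBYYY
YYYYBYYY
YYYYRRYY
YYKKKKYY
YYKKKKYY
After op 2 paint(4,6,Y):
YYYYYYYY
YYYYBYYY
YYYYBYYY
YYYYRRYY
YYKKKKYY
YYKKKKYY
After op 3 fill(0,1,B) [36 cells changed]:
BBBBBBBB
BBBBBBBB
BBBBBBBB
BBBBRRBB
BBKKKKBB
BBKKKKBB
After op 4 paint(0,2,B):
BBBBBBBB
BBBBBBBB
BBBBBBBB
BBBBRRBB
BBKKKKBB
BBKKKKBB
After op 5 paint(0,1,K):
BKBBBBBB
BBBBBBBB
BBBBBBBB
BBBBRRBB
BBKKKKBB
BBKKKKBB
After op 6 fill(1,4,R) [37 cells changed]:
RKRRRRRR
RRRRRRRR
RRRRRRRR
RRRRRRRR
RRKKKKRR
RRKKKKRR
After op 7 fill(2,6,K) [39 cells changed]:
KKKKKKKK
KKKKKKKK
KKKKKKKK
KKKKKKKK
KKKKKKKK
KKKKKKKK

Answer: KKKKKKKK
KKKKKKKK
KKKKKKKK
KKKKKKKK
KKKKKKKK
KKKKKKKK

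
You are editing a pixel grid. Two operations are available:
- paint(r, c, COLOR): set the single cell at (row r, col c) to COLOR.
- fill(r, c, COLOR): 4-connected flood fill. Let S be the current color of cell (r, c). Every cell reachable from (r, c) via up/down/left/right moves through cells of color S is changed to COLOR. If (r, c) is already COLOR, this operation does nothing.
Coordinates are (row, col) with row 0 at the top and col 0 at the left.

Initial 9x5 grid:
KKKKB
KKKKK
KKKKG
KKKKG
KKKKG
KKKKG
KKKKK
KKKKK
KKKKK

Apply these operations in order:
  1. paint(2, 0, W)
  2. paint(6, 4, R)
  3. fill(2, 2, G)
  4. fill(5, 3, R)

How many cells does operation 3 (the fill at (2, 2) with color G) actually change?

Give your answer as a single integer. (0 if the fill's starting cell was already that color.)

Answer: 38

Derivation:
After op 1 paint(2,0,W):
KKKKB
KKKKK
WKKKG
KKKKG
KKKKG
KKKKG
KKKKK
KKKKK
KKKKK
After op 2 paint(6,4,R):
KKKKB
KKKKK
WKKKG
KKKKG
KKKKG
KKKKG
KKKKR
KKKKK
KKKKK
After op 3 fill(2,2,G) [38 cells changed]:
GGGGB
GGGGG
WGGGG
GGGGG
GGGGG
GGGGG
GGGGR
GGGGG
GGGGG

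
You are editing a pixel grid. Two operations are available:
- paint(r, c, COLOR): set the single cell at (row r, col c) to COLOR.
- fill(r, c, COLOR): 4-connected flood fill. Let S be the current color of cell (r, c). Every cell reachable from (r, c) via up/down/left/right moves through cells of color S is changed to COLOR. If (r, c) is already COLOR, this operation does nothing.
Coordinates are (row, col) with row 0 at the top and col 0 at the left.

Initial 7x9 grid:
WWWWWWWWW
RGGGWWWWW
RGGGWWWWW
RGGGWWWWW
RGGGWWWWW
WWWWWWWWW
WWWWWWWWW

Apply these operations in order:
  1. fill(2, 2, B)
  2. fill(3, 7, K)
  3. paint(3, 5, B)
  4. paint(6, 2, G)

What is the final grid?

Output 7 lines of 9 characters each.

Answer: KKKKKKKKK
RBBBKKKKK
RBBBKKKKK
RBBBKBKKK
RBBBKKKKK
KKKKKKKKK
KKGKKKKKK

Derivation:
After op 1 fill(2,2,B) [12 cells changed]:
WWWWWWWWW
RBBBWWWWW
RBBBWWWWW
RBBBWWWWW
RBBBWWWWW
WWWWWWWWW
WWWWWWWWW
After op 2 fill(3,7,K) [47 cells changed]:
KKKKKKKKK
RBBBKKKKK
RBBBKKKKK
RBBBKKKKK
RBBBKKKKK
KKKKKKKKK
KKKKKKKKK
After op 3 paint(3,5,B):
KKKKKKKKK
RBBBKKKKK
RBBBKKKKK
RBBBKBKKK
RBBBKKKKK
KKKKKKKKK
KKKKKKKKK
After op 4 paint(6,2,G):
KKKKKKKKK
RBBBKKKKK
RBBBKKKKK
RBBBKBKKK
RBBBKKKKK
KKKKKKKKK
KKGKKKKKK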